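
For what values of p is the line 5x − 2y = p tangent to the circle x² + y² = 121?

Tangency holds when the distance from the centre (0, 0) to the line equals the radius 11:
|5·0 − 2·0 − p| / √29 = 11
|p| = 11√29.

p = ±11√29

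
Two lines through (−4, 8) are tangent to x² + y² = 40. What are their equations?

x + 3y = 20 and 3x − y = −20

Let a tangent through (−4, 8) have slope m. Its distance from (0, 0) must equal 2√10:
[m·(4) − (−8)]² = 40(m² + 1)
3m² − 8m − 3 = 0, so m = −1/3 or m = 3.
With m = −1/3: x + 3y = 20. With m = 3: 3x − y = −20.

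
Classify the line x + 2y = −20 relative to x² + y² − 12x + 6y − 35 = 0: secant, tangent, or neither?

tangent

Centre (6, −3), r² = 80. Distance² from centre to line = (20)²/5 = 80.
Since d² = r², the line is tangent.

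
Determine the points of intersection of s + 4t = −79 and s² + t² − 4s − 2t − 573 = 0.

(−15, −16) and (9, −22)

Express t = (−79 − s)/4 and substitute into the circle:
17s² + 102s − 2295 = 0  ⟹  s² + 6s − 135 = 0
s = 9 or s = −15, giving (9, −22) and (−15, −16).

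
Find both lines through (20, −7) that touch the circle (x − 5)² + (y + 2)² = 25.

3x + 4y = 32 and y = −7

Let a tangent through (20, −7) have slope m. Its distance from (5, −2) must equal 5:
[m·(−15) − (5)]² = 25(m² + 1)
4m² + 3m = 0, so m = −3/4 or m = 0.
With m = −3/4: 3x + 4y = 32. With m = 0: y = −7.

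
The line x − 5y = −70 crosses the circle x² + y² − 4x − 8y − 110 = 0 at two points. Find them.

From the line, y = (70 + x)/5. Substituting:
26x² − 650 = 0  ⟹  x² − 25 = 0
x = 5 or x = −5, giving (5, 15) and (−5, 13).

(−5, 13) and (5, 15)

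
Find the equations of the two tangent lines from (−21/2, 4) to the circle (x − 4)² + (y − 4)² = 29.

2x − 5y = −41 and 2x + 5y = −1

Write the tangent as mx − y + (4 − m·(−21/2)) = 0 and set its distance from the centre to √29:
(29/2m − (0))² = 29(m² + 1)
25m² − 4 = 0, so m = 2/5 or m = −2/5.
Through (−21/2, 4) these give 2x − 5y = −41 and 2x + 5y = −1.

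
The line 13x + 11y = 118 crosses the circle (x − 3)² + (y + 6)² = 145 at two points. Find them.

(4, 6) and (15, −7)

From the line, y = (118 − 13x)/11. Substituting:
290x² − 5510x + 17400 = 0  ⟹  x² − 19x + 60 = 0
x = 15 or x = 4, giving (15, −7) and (4, 6).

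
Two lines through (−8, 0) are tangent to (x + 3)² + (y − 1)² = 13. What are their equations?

3x − 2y = −24 and 2x + 3y = −16

Let a tangent through (−8, 0) have slope m. Its distance from (−3, 1) must equal √13:
(5m − (1))² = 13(m² + 1)
6m² − 5m − 6 = 0, so m = 3/2 or m = −2/3.
Through (−8, 0) these give 3x − 2y = −24 and 2x + 3y = −16.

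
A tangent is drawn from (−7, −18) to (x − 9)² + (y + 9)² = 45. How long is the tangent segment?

The centre is (9, −9) and r = 3√5. The square of the distance from P to the centre is 256 + 81 = 337.
By the tangent–radius right angle, tangent length = √(|PO|² − r²) = √292 = 2√73.

2√73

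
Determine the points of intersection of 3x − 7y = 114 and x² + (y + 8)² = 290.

Substitute y = (−114 + 3x)/7:
58x² − 348x − 10846 = 0  ⟹  x² − 6x − 187 = 0
x = 17 or x = −11, giving (17, −9) and (−11, −21).

(−11, −21) and (17, −9)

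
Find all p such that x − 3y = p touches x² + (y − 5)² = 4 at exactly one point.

For a tangent, require d(centre, line) = r = 2.
|1·0 − 3·5 − p| / √10 = 2
|p − (−15)| = 2√10.

p = −15 ± 2√10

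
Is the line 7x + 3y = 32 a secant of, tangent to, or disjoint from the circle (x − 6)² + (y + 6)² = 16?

d² = (7·6 + 3·(−6) − (32))²/58 = 32/29; r² = 16.
Since d² < r², the line cuts the circle twice.

secant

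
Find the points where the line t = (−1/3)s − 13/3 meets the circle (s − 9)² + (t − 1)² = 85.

(2, −5) and (11, −8)

From the line, t = (−13 − s)/3. Substituting:
10s² − 130s + 220 = 0  ⟹  s² − 13s + 22 = 0
s = 11 or s = 2, giving (11, −8) and (2, −5).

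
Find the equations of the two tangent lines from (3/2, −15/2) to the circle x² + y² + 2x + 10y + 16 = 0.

3x − y = 12 and x − 3y = 24

Let a tangent through (3/2, −15/2) have slope m. Its distance from (−1, −5) must equal √10:
[m·(−5/2) − (5/2)]² = 10(m² + 1)
3m² − 10m + 3 = 0, so m = 3 or m = 1/3.
With m = 3: 3x − y = 12. With m = 1/3: x − 3y = 24.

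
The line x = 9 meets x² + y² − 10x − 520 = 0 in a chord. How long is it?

46

The distance from (5, 0) to the line is 4, and r² = 545.
Chord = 2√(r² − d²) = 2·√(529) = 46.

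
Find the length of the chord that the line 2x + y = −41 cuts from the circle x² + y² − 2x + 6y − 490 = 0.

From the line, y = −2x − 41. Substituting:
5x² + 150x + 945 = 0  ⟹  x² + 30x + 189 = 0
x = −9 or x = −21, giving (−9, −23) and (−21, 1).
Chord length = distance between (−9, −23) and (−21, 1) = √720 = 12√5.

12√5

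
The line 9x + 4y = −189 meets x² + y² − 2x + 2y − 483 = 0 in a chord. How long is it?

Centre (1, −1), r² = 485. Perpendicular distance d from centre to line = |194| / √97 = 194/√97.
Chord = 2√(r² − d²) = 2·√(97) = 2√97.

2√97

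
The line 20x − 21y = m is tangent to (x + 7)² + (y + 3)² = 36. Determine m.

m = −251 or m = 97

Tangency holds when the distance from the centre (−7, −3) to the line equals the radius 6:
|20·(−7) − 21·(−3) − m| / √841 = 6
|m − (−77)| = 6·29, so m = 97 or m = −251.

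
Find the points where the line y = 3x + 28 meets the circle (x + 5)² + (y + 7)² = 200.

Substitute y = 3x + 28:
10x² + 220x + 1050 = 0  ⟹  x² + 22x + 105 = 0
x = −7 or x = −15, giving (−7, 7) and (−15, −17).

(−15, −17) and (−7, 7)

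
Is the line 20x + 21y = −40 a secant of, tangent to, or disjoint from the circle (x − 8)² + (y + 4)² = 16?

Substituting the line into the circle gives 841x² − 8816x + 23104 = 0.
Δ = 77721856 − 77721856 = 0.
A repeated root: the line is tangent.

tangent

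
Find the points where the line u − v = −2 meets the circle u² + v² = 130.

(−9, −7) and (7, 9)

Substitute v = u + 2:
2u² + 4u − 126 = 0  ⟹  u² + 2u − 63 = 0
u = 7 or u = −9, giving (7, 9) and (−9, −7).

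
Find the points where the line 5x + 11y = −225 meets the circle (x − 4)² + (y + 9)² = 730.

(−23, −10) and (21, −30)

Substitute y = (−225 − 5x)/11:
146x² + 292x − 70518 = 0  ⟹  x² + 2x − 483 = 0
x = 21 or x = −23, giving (21, −30) and (−23, −10).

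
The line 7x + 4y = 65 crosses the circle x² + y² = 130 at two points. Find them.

(3, 11) and (11, −3)

Substitute y = (65 − 7x)/4:
65x² − 910x + 2145 = 0  ⟹  x² − 14x + 33 = 0
x = 11 or x = 3, giving (11, −3) and (3, 11).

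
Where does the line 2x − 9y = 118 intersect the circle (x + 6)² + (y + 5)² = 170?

Express y = (−118 + 2x)/9 and substitute into the circle:
85x² + 680x − 5525 = 0  ⟹  x² + 8x − 65 = 0
x = 5 or x = −13, giving (5, −12) and (−13, −16).

(−13, −16) and (5, −12)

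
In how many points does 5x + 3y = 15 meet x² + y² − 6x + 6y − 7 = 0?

Substituting the line into the circle gives 34x² − 294x + 432 = 0.
Discriminant = (−294)² − 4·34·(432) = 27684 > 0.
Two real roots: the line is a secant.

2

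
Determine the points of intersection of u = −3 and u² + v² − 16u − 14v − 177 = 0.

The line gives u = −3. Substituting into the circle:
v² − 14v − 120 = 0
v = 20 or v = −6, giving (−3, 20) and (−3, −6).

(−3, −6) and (−3, 20)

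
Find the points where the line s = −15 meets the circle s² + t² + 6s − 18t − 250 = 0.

The line gives s = −15. Substituting into the circle:
t² − 18t − 115 = 0
t = 23 or t = −5, giving (−15, 23) and (−15, −5).

(−15, −5) and (−15, 23)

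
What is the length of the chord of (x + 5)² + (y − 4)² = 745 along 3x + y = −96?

From the line, y = −3x − 96. Substituting:
10x² + 610x + 9280 = 0  ⟹  x² + 61x + 928 = 0
x = −29 or x = −32, giving (−29, −9) and (−32, 0).
Chord length = distance between (−29, −9) and (−32, 0) = √90 = 3√10.

3√10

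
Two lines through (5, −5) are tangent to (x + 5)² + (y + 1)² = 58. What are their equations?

A line y − (−5) = m(x − (5)) is tangent when its distance from (−5, −1) is √58:
(−10m − (4))² = 58(m² + 1)
21m² + 40m − 21 = 0, so m = 3/7 or m = −7/3.
With m = 3/7: 3x − 7y = 50. With m = −7/3: 7x + 3y = 20.

3x − 7y = 50 and 7x + 3y = 20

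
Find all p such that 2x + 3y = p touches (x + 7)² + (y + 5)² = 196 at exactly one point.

p = −29 ± 14√13

For a tangent, require d(centre, line) = r = 14.
|2·(−7) + 3·(−5) − p| / √13 = 14
|p − (−29)| = 14√13.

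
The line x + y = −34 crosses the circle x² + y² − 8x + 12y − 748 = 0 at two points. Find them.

From the line, y = −x − 34. Substituting:
2x² + 48x = 0  ⟹  x² + 24x = 0
x = 0 or x = −24, giving (0, −34) and (−24, −10).

(−24, −10) and (0, −34)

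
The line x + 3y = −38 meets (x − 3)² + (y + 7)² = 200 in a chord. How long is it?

The distance from (3, −7) to the line is 20/√10, and r² = 200.
Half the chord is √(r² − d²) = √(160), so the full chord is 8√10.

8√10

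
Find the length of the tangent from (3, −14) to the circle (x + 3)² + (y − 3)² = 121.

2√51

With centre O = (−3, 3), |OP|² = 325 and r² = 121.
By the tangent–radius right angle, tangent length = √(|PO|² − r²) = √204 = 2√51.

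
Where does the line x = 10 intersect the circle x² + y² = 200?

(10, −10) and (10, 10)

The line gives x = 10. Substituting into the circle:
y² − 100 = 0
y = 10 or y = −10, giving (10, 10) and (10, −10).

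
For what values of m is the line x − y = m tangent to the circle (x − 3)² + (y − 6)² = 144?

The line touches the circle iff its distance from (3, 6) is 12:
|1·3 − 1·6 − m| / √2 = 12
|m − (−3)| = 12√2.

m = −3 ± 12√2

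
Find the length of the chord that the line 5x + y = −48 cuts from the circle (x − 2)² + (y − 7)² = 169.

√26

The distance from (2, 7) to the line is 65/√26, and r² = 169.
Chord = 2√(r² − d²) = 2·√(13/2) = √26.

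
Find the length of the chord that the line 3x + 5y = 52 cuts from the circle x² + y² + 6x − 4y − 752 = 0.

Express y = (52 − 3x)/5 and substitute into the circle:
34x² − 102x − 17136 = 0  ⟹  x² − 3x − 504 = 0
x = 24 or x = −21, giving (24, −4) and (−21, 23).
Chord length = distance between (24, −4) and (−21, 23) = √2754 = 9√34.

9√34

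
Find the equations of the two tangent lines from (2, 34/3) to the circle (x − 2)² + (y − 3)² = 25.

Let a tangent through (2, 34/3) have slope m. Its distance from (2, 3) must equal 5:
[m·(0) − (−25/3)]² = 25(m² + 1)
9m² − 16 = 0, so m = −4/3 or m = 4/3.
With m = −4/3: 4x + 3y = 42. With m = 4/3: 4x − 3y = −26.

4x + 3y = 42 and 4x − 3y = −26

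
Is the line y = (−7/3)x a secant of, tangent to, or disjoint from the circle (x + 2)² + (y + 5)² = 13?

d² = (7·(−2) + 3·(−5) − (0))²/58 = 29/2; r² = 13.
Since d² > r², the line lies outside the circle.

disjoint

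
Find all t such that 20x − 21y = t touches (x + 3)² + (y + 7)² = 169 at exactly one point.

t = −290 or t = 464

Tangency holds when the distance from the centre (−3, −7) to the line equals the radius 13:
|20·(−3) − 21·(−7) − t| / √841 = 13
|t − (87)| = 13·29, so t = 464 or t = −290.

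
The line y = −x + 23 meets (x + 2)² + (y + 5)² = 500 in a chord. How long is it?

The distance from (−2, −5) to the line is 30/√2, and r² = 500.
Chord = 2√(r² − d²) = 2·√(50) = 10√2.

10√2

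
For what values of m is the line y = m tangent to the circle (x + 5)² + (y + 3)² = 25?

m = −8 or m = 2

For a tangent, require d(centre, line) = r = 5.
|0·(−5) + 1·(−3) − m| / √1 = 5
|m − (−3)| = 5, so m = 2 or m = −8.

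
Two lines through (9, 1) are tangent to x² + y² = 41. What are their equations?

Let a tangent through (9, 1) have slope m. Its distance from (0, 0) must equal √41:
[m·(−9) − (−1)]² = 41(m² + 1)
20m² − 9m − 20 = 0, so m = −4/5 or m = 5/4.
Through (9, 1) these give 4x + 5y = 41 and 5x − 4y = 41.

4x + 5y = 41 and 5x − 4y = 41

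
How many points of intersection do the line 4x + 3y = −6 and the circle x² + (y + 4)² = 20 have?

d² = (4·0 + 3·(−4) − (−6))²/25 = 36/25; r² = 20.
Since d² < r², the line cuts the circle twice.

2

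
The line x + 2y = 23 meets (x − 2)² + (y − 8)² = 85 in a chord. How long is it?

8√5

The distance from (2, 8) to the line is 5/√5, and r² = 85.
Half the chord is √(r² − d²) = √(80), so the full chord is 8√5.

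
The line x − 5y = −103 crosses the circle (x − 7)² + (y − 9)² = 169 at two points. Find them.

From the line, y = (103 + x)/5. Substituting:
26x² − 234x + 364 = 0  ⟹  x² − 9x + 14 = 0
x = 7 or x = 2, giving (7, 22) and (2, 21).

(2, 21) and (7, 22)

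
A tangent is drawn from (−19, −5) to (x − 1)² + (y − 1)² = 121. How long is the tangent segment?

Centre (1, 1), r² = 121. |PO|² = (−20)² + (−6)² = 436.
The tangent meets the radius at right angles, so tangent² = |PO|² − r² = 436 − 121 = 315.

3√35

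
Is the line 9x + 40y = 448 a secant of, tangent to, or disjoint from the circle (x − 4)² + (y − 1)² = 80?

disjoint

Substituting the line into the circle gives 1681x² − 20144x + 64064 = 0.
Δ = 405780736 − 430766336 = −24985600.
No real roots: the line does not meet the circle.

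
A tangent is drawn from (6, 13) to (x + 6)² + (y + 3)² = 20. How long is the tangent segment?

Centre (−6, −3), r² = 20. |PO|² = (12)² + (16)² = 400.
The tangent meets the radius at right angles, so tangent² = |PO|² − r² = 400 − 20 = 380.

2√95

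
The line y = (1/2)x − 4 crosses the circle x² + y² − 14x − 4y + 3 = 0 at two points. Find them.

Substitute y = (−8 + x)/2:
5x² − 80x + 140 = 0  ⟹  x² − 16x + 28 = 0
x = 14 or x = 2, giving (14, 3) and (2, −3).

(2, −3) and (14, 3)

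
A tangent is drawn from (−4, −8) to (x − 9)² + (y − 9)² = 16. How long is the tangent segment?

√442

With centre O = (9, 9), |OP|² = 458 and r² = 16.
The tangent meets the radius at right angles, so tangent² = |PO|² − r² = 458 − 16 = 442.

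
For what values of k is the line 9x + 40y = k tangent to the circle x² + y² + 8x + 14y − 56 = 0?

Tangency holds when the distance from the centre (−4, −7) to the line equals the radius 11:
|9·(−4) + 40·(−7) − k| / √1681 = 11
|k − (−316)| = 11·41, so k = 135 or k = −767.

k = −767 or k = 135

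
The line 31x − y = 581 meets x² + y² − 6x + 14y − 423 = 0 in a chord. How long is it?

√962

The distance from (3, −7) to the line is 481/√962, and r² = 481.
Chord = 2√(r² − d²) = 2·√(481/2) = √962.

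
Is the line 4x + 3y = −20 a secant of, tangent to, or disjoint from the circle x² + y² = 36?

secant

d² = (4·0 + 3·0 − (−20))²/25 = 16; r² = 36.
Since d² < r², the line cuts the circle twice.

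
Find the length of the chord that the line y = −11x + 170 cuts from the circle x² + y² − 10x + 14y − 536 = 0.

Substitute y = −11x + 170:
122x² − 3904x + 30744 = 0  ⟹  x² − 32x + 252 = 0
x = 18 or x = 14, giving (18, −28) and (14, 16).
Chord length = distance between (18, −28) and (14, 16) = √1952 = 4√122.

4√122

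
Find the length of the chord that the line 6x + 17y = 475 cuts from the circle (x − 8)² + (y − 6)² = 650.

10√13

Substitute y = (475 − 6x)/17:
325x² − 9100x − 30225 = 0  ⟹  x² − 28x − 93 = 0
x = 31 or x = −3, giving (31, 17) and (−3, 29).
Chord length = distance between (31, 17) and (−3, 29) = √1300 = 10√13.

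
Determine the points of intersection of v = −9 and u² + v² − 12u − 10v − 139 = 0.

From the line, v = −9. Substituting:
u² − 12u + 32 = 0
u = 8 or u = 4, giving (8, −9) and (4, −9).

(4, −9) and (8, −9)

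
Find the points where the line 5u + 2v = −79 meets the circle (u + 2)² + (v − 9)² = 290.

(−19, 8) and (−15, −2)

From the line, v = (−79 − 5u)/2. Substituting:
29u² + 986u + 8265 = 0  ⟹  u² + 34u + 285 = 0
u = −15 or u = −19, giving (−15, −2) and (−19, 8).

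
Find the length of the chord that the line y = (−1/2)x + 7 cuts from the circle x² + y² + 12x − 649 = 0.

22√5

From the line, y = (14 − x)/2. Substituting:
5x² + 20x − 2400 = 0  ⟹  x² + 4x − 480 = 0
x = 20 or x = −24, giving (20, −3) and (−24, 19).
Chord length = distance between (20, −3) and (−24, 19) = √2420 = 22√5.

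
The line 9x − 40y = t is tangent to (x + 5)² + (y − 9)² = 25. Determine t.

t = −610 or t = −200

The line touches the circle iff its distance from (−5, 9) is 5:
|9·(−5) − 40·9 − t| / √1681 = 5
|t − (−405)| = 5·41, so t = −200 or t = −610.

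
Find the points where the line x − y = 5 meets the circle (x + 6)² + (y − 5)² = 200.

From the line, y = x − 5. Substituting:
2x² − 8x − 64 = 0  ⟹  x² − 4x − 32 = 0
x = 8 or x = −4, giving (8, 3) and (−4, −9).

(−4, −9) and (8, 3)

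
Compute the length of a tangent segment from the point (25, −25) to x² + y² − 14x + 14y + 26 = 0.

With centre O = (7, −7), |OP|² = 648 and r² = 72.
By the tangent–radius right angle, tangent length = √(|PO|² − r²) = √576 = 24.

24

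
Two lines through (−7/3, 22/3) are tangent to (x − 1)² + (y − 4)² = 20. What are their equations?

Write the tangent as mx − y + (22/3 − m·(−7/3)) = 0 and set its distance from the centre to 2√5:
[m·(10/3) − (−10/3)]² = 20(m² + 1)
2m² − 5m + 2 = 0, so m = 2 or m = 1/2.
Through (−7/3, 22/3) these give 2x − y = −12 and x − 2y = −17.

2x − y = −12 and x − 2y = −17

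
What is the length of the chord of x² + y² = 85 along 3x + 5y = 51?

Substitute y = (51 − 3x)/5:
34x² − 306x + 476 = 0  ⟹  x² − 9x + 14 = 0
x = 7 or x = 2, giving (7, 6) and (2, 9).
Chord length = distance between (7, 6) and (2, 9) = √34 = √34.

√34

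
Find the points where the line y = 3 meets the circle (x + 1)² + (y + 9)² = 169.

(−6, 3) and (4, 3)

Express y = 3 and substitute into the circle:
x² + 2x − 24 = 0
x = 4 or x = −6, giving (4, 3) and (−6, 3).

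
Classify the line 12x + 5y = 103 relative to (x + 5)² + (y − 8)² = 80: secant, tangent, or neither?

Substituting the line into the circle gives 169x² − 1262x + 2594 = 0.
Discriminant = (−1262)² − 4·169·(2594) = −160900 < 0.
No real roots: the line does not meet the circle.

neither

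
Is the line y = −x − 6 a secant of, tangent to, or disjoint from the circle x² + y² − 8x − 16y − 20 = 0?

disjoint

Substituting the line into the circle gives 2x² + 20x + 112 = 0.
Δ = 400 − 896 = −496.
No real roots: the line does not meet the circle.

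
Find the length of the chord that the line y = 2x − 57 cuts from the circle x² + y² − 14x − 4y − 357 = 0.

Centre (7, 2), r² = 410. Perpendicular distance d from centre to line = |−45| / √5 = 45/√5.
Half the chord is √(r² − d²) = √(5), so the full chord is 2√5.

2√5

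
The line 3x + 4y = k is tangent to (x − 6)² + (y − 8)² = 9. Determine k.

The line touches the circle iff its distance from (6, 8) is 3:
|3·6 + 4·8 − k| / √25 = 3
|k − (50)| = 3·5, so k = 65 or k = 35.

k = 35 or k = 65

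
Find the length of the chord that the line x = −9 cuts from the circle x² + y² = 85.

The line gives x = −9. Substituting into the circle:
y² − 4 = 0
y = 2 or y = −2, giving (−9, 2) and (−9, −2).
|(−9, 2) − (−9, −2)| = √((0)² + (4)²) = 4.

4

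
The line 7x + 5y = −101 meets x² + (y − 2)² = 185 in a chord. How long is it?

√74

Substitute y = (−101 − 7x)/5:
74x² + 1554x + 7696 = 0  ⟹  x² + 21x + 104 = 0
x = −8 or x = −13, giving (−8, −9) and (−13, −2).
|(−8, −9) − (−13, −2)| = √((5)² + (−7)²) = √74.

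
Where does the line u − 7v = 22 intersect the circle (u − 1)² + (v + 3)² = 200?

(−13, −5) and (15, −1)

Substitute v = (−22 + u)/7:
50u² − 100u − 9750 = 0  ⟹  u² − 2u − 195 = 0
u = 15 or u = −13, giving (15, −1) and (−13, −5).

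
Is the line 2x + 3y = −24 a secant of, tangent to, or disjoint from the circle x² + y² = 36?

disjoint

d² = (2·0 + 3·0 − (−24))²/13 = 576/13; r² = 36.
Since d² > r², the line lies outside the circle.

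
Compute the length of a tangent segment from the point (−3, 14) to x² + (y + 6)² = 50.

√359

Centre (0, −6), r² = 50. |PO|² = (−3)² + (20)² = 409.
The tangent meets the radius at right angles, so tangent² = |PO|² − r² = 409 − 50 = 359.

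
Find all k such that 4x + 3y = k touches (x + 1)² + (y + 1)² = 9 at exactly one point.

k = −22 or k = 8

Tangency holds when the distance from the centre (−1, −1) to the line equals the radius 3:
|4·(−1) + 3·(−1) − k| / √25 = 3
|k − (−7)| = 3·5, so k = 8 or k = −22.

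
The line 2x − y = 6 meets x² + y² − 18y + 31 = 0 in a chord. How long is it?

2√5

Centre (0, 9), r² = 50. Perpendicular distance d from centre to line = |−15| / √5 = 15/√5.
Chord = 2√(r² − d²) = 2·√(5) = 2√5.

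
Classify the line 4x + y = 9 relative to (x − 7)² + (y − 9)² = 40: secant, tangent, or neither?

d² = (4·7 + 1·9 − (9))²/17 = 784/17; r² = 40.
Since d² > r², the line lies outside the circle.

neither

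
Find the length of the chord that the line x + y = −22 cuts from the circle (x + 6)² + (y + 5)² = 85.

7√2

Express y = −x − 22 and substitute into the circle:
2x² + 46x + 240 = 0  ⟹  x² + 23x + 120 = 0
x = −8 or x = −15, giving (−8, −14) and (−15, −7).
Chord length = distance between (−8, −14) and (−15, −7) = √98 = 7√2.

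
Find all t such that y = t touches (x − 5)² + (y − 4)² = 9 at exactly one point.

The line touches the circle iff its distance from (5, 4) is 3:
|0·5 + 1·4 − t| / √1 = 3
|t − (4)| = 3, so t = 7 or t = 1.

t = 1 or t = 7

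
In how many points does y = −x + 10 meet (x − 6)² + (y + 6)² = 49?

Centre (6, −6), r² = 49. Distance² from centre to line = (−10)²/2 = 50.
Since d² > r², the line lies outside the circle.

0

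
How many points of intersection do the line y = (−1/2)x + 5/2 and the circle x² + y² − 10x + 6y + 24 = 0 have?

2

Substituting the line into the circle gives 5x² − 62x + 181 = 0.
Discriminant = (−62)² − 4·5·(181) = 224 > 0.
Two real roots: the line is a secant.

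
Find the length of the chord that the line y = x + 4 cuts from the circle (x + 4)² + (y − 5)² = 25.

5√2

Express y = x + 4 and substitute into the circle:
2x² + 6x − 8 = 0  ⟹  x² + 3x − 4 = 0
x = 1 or x = −4, giving (1, 5) and (−4, 0).
Chord length = distance between (1, 5) and (−4, 0) = √50 = 5√2.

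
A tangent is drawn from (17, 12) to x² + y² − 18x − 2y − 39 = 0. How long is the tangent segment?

The centre is (9, 1) and r = 11. The square of the distance from P to the centre is 64 + 121 = 185.
The tangent meets the radius at right angles, so tangent² = |PO|² − r² = 185 − 121 = 64.

8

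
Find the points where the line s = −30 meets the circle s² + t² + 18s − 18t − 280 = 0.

The line gives s = −30. Substituting into the circle:
t² − 18t + 80 = 0
t = 10 or t = 8, giving (−30, 10) and (−30, 8).

(−30, 8) and (−30, 10)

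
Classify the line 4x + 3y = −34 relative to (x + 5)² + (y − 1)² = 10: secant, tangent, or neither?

neither

Substituting the line into the circle gives 25x² + 386x + 1504 = 0.
Discriminant = (386)² − 4·25·(1504) = −1404 < 0.
No real roots: the line does not meet the circle.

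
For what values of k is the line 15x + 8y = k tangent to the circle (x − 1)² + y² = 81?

k = −138 or k = 168

For a tangent, require d(centre, line) = r = 9.
|15·1 + 8·0 − k| / √289 = 9
|k − (15)| = 9·17, so k = 168 or k = −138.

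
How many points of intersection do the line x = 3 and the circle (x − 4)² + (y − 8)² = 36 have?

Substituting the line into the circle gives y² − 16y + 29 = 0.
Δ = 256 − 116 = 140.
Two real roots: the line is a secant.

2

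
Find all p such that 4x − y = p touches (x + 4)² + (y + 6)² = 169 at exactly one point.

For a tangent, require d(centre, line) = r = 13.
|4·(−4) − 1·(−6) − p| / √17 = 13
|p − (−10)| = 13√17.

p = −10 ± 13√17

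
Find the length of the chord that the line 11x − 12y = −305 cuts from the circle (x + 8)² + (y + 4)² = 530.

The distance from (−8, −4) to the line is 265/√265, and r² = 530.
Half the chord is √(r² − d²) = √(265), so the full chord is 2√265.

2√265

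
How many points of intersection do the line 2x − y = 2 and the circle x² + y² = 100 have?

d² = (2·0 − 1·0 − (2))²/5 = 4/5; r² = 100.
Since d² < r², the line cuts the circle twice.

2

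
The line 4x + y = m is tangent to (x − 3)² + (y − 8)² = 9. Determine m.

m = 20 ± 3√17

Tangency holds when the distance from the centre (3, 8) to the line equals the radius 3:
|4·3 + 1·8 − m| / √17 = 3
|m − (20)| = 3√17.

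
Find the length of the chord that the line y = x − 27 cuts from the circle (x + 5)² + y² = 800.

Substitute y = x − 27:
2x² − 44x − 46 = 0  ⟹  x² − 22x − 23 = 0
x = 23 or x = −1, giving (23, −4) and (−1, −28).
|(23, −4) − (−1, −28)| = √((24)² + (24)²) = 24√2.

24√2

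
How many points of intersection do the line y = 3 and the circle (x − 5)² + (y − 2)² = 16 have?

Substituting the line into the circle gives x² − 10x + 10 = 0.
Δ = 100 − 40 = 60.
Two real roots: the line is a secant.

2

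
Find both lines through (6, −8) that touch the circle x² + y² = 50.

A line y − (−8) = m(x − (6)) is tangent when its distance from (0, 0) is 5√2:
[m·(−6) − (8)]² = 50(m² + 1)
7m² − 48m − 7 = 0, so m = −1/7 or m = 7.
Through (6, −8) these give x + 7y = −50 and 7x − y = 50.

x + 7y = −50 and 7x − y = 50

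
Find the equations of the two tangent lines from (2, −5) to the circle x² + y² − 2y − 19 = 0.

2x − y = 9 and x + 2y = −8

A line y − (−5) = m(x − (2)) is tangent when its distance from (0, 1) is 2√5:
[m·(−2) − (6)]² = 20(m² + 1)
2m² − 3m − 2 = 0, so m = 2 or m = −1/2.
With m = 2: 2x − y = 9. With m = −1/2: x + 2y = −8.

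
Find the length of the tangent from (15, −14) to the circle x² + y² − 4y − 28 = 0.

√449

Centre (0, 2), r² = 32. |PO|² = (15)² + (−16)² = 481.
By the tangent–radius right angle, tangent length = √(|PO|² − r²) = √449.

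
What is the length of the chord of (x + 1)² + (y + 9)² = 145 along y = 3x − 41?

3√10

Express y = 3x − 41 and substitute into the circle:
10x² − 190x + 880 = 0  ⟹  x² − 19x + 88 = 0
x = 11 or x = 8, giving (11, −8) and (8, −17).
Chord length = distance between (11, −8) and (8, −17) = √90 = 3√10.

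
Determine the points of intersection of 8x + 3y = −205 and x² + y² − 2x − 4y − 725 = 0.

(−26, 1) and (−20, −15)

From the line, y = (−205 − 8x)/3. Substituting:
73x² + 3358x + 37960 = 0  ⟹  x² + 46x + 520 = 0
x = −20 or x = −26, giving (−20, −15) and (−26, 1).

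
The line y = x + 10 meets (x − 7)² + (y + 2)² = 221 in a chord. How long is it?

The distance from (7, −2) to the line is 19/√2, and r² = 221.
Half the chord is √(r² − d²) = √(81/2), so the full chord is 9√2.

9√2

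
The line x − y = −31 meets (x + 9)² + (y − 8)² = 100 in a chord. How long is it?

2√2

Substitute y = x + 31:
2x² + 64x + 510 = 0  ⟹  x² + 32x + 255 = 0
x = −15 or x = −17, giving (−15, 16) and (−17, 14).
Chord length = distance between (−15, 16) and (−17, 14) = √8 = 2√2.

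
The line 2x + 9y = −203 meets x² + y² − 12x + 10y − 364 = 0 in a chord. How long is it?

2√85

The distance from (6, −5) to the line is 170/√85, and r² = 425.
Half the chord is √(r² − d²) = √(85), so the full chord is 2√85.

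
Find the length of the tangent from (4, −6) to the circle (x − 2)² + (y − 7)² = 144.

With centre O = (2, 7), |OP|² = 173 and r² = 144.
Power of the point: PT² = |PO|² − r² = 29, so PT = √29.

√29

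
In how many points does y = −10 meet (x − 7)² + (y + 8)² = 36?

2

Substituting the line into the circle gives x² − 14x + 17 = 0.
Δ = 196 − 68 = 128.
Two real roots: the line is a secant.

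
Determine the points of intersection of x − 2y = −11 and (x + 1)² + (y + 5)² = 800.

(−29, −9) and (19, 15)

Substitute y = (11 + x)/2:
5x² + 50x − 2755 = 0  ⟹  x² + 10x − 551 = 0
x = 19 or x = −29, giving (19, 15) and (−29, −9).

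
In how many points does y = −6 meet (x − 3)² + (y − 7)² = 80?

Substituting the line into the circle gives x² − 6x + 98 = 0.
Δ = 36 − 392 = −356.
No real roots: the line does not meet the circle.

0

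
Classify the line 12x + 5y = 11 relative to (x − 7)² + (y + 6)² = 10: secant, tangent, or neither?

d² = (12·7 + 5·(−6) − (11))²/169 = 1849/169; r² = 10.
Since d² > r², the line lies outside the circle.

neither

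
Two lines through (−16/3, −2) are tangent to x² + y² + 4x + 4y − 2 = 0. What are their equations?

3x − y = −14 and 3x + y = −18

Let a tangent through (−16/3, −2) have slope m. Its distance from (−2, −2) must equal √10:
[m·(10/3) − (0)]² = 10(m² + 1)
m² − 9 = 0, so m = 3 or m = −3.
With m = 3: 3x − y = −14. With m = −3: 3x + y = −18.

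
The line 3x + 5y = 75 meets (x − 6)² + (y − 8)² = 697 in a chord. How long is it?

9√34

From the line, y = (75 − 3x)/5. Substituting:
34x² − 510x − 15300 = 0  ⟹  x² − 15x − 450 = 0
x = 30 or x = −15, giving (30, −3) and (−15, 24).
|(30, −3) − (−15, 24)| = √((45)² + (−27)²) = 9√34.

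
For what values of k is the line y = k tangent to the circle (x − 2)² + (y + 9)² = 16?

For a tangent, require d(centre, line) = r = 4.
|0·2 + 1·(−9) − k| / √1 = 4
|k − (−9)| = 4, so k = −5 or k = −13.

k = −13 or k = −5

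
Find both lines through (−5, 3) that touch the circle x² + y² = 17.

Write the tangent as mx − y + (3 − m·(−5)) = 0 and set its distance from the centre to √17:
[m·(5) − (−3)]² = 17(m² + 1)
4m² + 15m − 4 = 0, so m = −4 or m = 1/4.
Through (−5, 3) these give 4x + y = −17 and x − 4y = −17.

4x + y = −17 and x − 4y = −17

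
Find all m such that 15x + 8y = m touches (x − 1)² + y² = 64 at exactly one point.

m = −121 or m = 151

The line touches the circle iff its distance from (1, 0) is 8:
|15·1 + 8·0 − m| / √289 = 8
|m − (15)| = 8·17, so m = 151 or m = −121.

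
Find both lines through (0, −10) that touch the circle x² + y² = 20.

A line y − (−10) = m(x − (0)) is tangent when its distance from (0, 0) is 2√5:
(0m − (10))² = 20(m² + 1)
m² − 4 = 0, so m = −2 or m = 2.
Through (0, −10) these give 2x + y = −10 and 2x − y = 10.

2x + y = −10 and 2x − y = 10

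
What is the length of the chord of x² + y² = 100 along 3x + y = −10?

6√10

Substitute y = −3x − 10:
10x² + 60x = 0  ⟹  x² + 6x = 0
x = 0 or x = −6, giving (0, −10) and (−6, 8).
|(0, −10) − (−6, 8)| = √((6)² + (−18)²) = 6√10.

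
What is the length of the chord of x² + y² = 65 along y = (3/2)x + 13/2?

4√13

Express y = (13 + 3x)/2 and substitute into the circle:
13x² + 78x − 91 = 0  ⟹  x² + 6x − 7 = 0
x = 1 or x = −7, giving (1, 8) and (−7, −4).
|(1, 8) − (−7, −4)| = √((8)² + (12)²) = 4√13.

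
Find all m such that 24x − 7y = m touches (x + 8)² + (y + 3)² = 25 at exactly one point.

m = −296 or m = −46

Tangency holds when the distance from the centre (−8, −3) to the line equals the radius 5:
|24·(−8) − 7·(−3) − m| / √625 = 5
|m − (−171)| = 5·25, so m = −46 or m = −296.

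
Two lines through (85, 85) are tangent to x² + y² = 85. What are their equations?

A line y − (85) = m(x − (85)) is tangent when its distance from (0, 0) is √85:
(−85m − (−85))² = 85(m² + 1)
42m² − 85m + 42 = 0, so m = 6/7 or m = 7/6.
Through (85, 85) these give 6x − 7y = −85 and 7x − 6y = 85.

6x − 7y = −85 and 7x − 6y = 85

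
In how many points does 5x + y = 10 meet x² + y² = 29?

Substituting the line into the circle gives 26x² − 100x + 71 = 0.
Δ = 10000 − 7384 = 2616.
Two real roots: the line is a secant.

2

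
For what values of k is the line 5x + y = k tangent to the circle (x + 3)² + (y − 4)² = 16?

For a tangent, require d(centre, line) = r = 4.
|5·(−3) + 1·4 − k| / √26 = 4
|k − (−11)| = 4√26.

k = −11 ± 4√26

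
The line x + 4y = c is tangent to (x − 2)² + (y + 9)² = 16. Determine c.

Tangency holds when the distance from the centre (2, −9) to the line equals the radius 4:
|1·2 + 4·(−9) − c| / √17 = 4
|c − (−34)| = 4√17.

c = −34 ± 4√17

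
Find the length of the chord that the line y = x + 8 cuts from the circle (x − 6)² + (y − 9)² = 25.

5√2

Centre (6, 9), r² = 25. Perpendicular distance d from centre to line = |5| / √2 = 5/√2.
Half the chord is √(r² − d²) = √(25/2), so the full chord is 5√2.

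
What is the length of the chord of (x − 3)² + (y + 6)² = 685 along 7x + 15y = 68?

3√274

Substitute y = (68 − 7x)/15:
274x² − 3562x − 127136 = 0  ⟹  x² − 13x − 464 = 0
x = 29 or x = −16, giving (29, −9) and (−16, 12).
|(29, −9) − (−16, 12)| = √((45)² + (−21)²) = 3√274.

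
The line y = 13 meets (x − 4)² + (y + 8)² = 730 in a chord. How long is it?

Centre (4, −8), r² = 730. Perpendicular distance d from centre to line = |−21| / √1 = 21.
Chord = 2√(r² − d²) = 2·√(289) = 34.

34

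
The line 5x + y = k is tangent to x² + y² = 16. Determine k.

Tangency holds when the distance from the centre (0, 0) to the line equals the radius 4:
|5·0 + 1·0 − k| / √26 = 4
|k| = 4√26.

k = ±4√26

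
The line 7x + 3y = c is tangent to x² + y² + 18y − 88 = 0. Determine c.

c = −27 ± 13√58

For a tangent, require d(centre, line) = r = 13.
|7·0 + 3·(−9) − c| / √58 = 13
|c − (−27)| = 13√58.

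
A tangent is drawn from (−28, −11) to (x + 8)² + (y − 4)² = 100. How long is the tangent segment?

5√21

With centre O = (−8, 4), |OP|² = 625 and r² = 100.
Power of the point: PT² = |PO|² − r² = 525, so PT = 5√21.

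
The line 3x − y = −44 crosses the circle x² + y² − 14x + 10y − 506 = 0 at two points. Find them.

(−17, −7) and (−11, 11)

From the line, y = 3x + 44. Substituting:
10x² + 280x + 1870 = 0  ⟹  x² + 28x + 187 = 0
x = −11 or x = −17, giving (−11, 11) and (−17, −7).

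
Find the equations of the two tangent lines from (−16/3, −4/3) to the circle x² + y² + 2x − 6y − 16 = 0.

A line y − (−4/3) = m(x − (−16/3)) is tangent when its distance from (−1, 3) is √26:
[m·(13/3) − (13/3)]² = 26(m² + 1)
5m² + 26m + 5 = 0, so m = −5 or m = −1/5.
Through (−16/3, −4/3) these give 5x + y = −28 and x + 5y = −12.

5x + y = −28 and x + 5y = −12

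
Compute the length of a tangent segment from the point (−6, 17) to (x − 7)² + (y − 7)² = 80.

3√21

The centre is (7, 7) and r = 4√5. The square of the distance from P to the centre is 169 + 100 = 269.
By the tangent–radius right angle, tangent length = √(|PO|² − r²) = √189 = 3√21.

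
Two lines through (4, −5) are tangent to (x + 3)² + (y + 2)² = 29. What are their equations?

Let a tangent through (4, −5) have slope m. Its distance from (−3, −2) must equal √29:
[m·(−7) − (3)]² = 29(m² + 1)
10m² + 21m − 10 = 0, so m = −5/2 or m = 2/5.
Through (4, −5) these give 5x + 2y = 10 and 2x − 5y = 33.

5x + 2y = 10 and 2x − 5y = 33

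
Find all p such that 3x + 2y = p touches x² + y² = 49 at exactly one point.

The line touches the circle iff its distance from (0, 0) is 7:
|3·0 + 2·0 − p| / √13 = 7
|p| = 7√13.

p = ±7√13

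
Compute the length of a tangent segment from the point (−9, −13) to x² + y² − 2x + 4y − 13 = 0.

Centre (1, −2), r² = 18. |PO|² = (−10)² + (−11)² = 221.
Power of the point: PT² = |PO|² − r² = 203, so PT = √203.

√203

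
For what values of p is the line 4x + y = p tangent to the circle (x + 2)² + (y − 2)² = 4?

p = −6 ± 2√17

Tangency holds when the distance from the centre (−2, 2) to the line equals the radius 2:
|4·(−2) + 1·2 − p| / √17 = 2
|p − (−6)| = 2√17.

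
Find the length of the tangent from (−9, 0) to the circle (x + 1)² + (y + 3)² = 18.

√55

The centre is (−1, −3) and r = 3√2. The square of the distance from P to the centre is 64 + 9 = 73.
The tangent meets the radius at right angles, so tangent² = |PO|² − r² = 73 − 18 = 55.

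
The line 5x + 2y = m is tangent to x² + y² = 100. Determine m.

m = ±10√29

The line touches the circle iff its distance from (0, 0) is 10:
|5·0 + 2·0 − m| / √29 = 10
|m| = 10√29.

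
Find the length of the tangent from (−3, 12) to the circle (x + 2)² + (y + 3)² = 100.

The centre is (−2, −3) and r = 10. The square of the distance from P to the centre is 1 + 225 = 226.
Power of the point: PT² = |PO|² − r² = 126, so PT = 3√14.

3√14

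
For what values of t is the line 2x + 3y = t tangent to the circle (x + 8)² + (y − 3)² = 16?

t = −7 ± 4√13

Tangency holds when the distance from the centre (−8, 3) to the line equals the radius 4:
|2·(−8) + 3·3 − t| / √13 = 4
|t − (−7)| = 4√13.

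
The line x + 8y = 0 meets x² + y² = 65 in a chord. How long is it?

2√65

The distance from (0, 0) to the line is 0/√65, and r² = 65.
Half the chord is √(r² − d²) = √(65), so the full chord is 2√65.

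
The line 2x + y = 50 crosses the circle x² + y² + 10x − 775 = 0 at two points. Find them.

(15, 20) and (23, 4)

Substitute y = −2x + 50:
5x² − 190x + 1725 = 0  ⟹  x² − 38x + 345 = 0
x = 23 or x = 15, giving (23, 4) and (15, 20).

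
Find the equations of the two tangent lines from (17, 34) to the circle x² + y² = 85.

7x − 6y = −85 and 9x − 2y = 85

A line y − (34) = m(x − (17)) is tangent when its distance from (0, 0) is √85:
(−17m − (−34))² = 85(m² + 1)
12m² − 68m + 63 = 0, so m = 7/6 or m = 9/2.
With m = 7/6: 7x − 6y = −85. With m = 9/2: 9x − 2y = 85.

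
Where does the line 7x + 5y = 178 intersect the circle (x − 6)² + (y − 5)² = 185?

From the line, y = (178 − 7x)/5. Substituting:
74x² − 2442x + 19684 = 0  ⟹  x² − 33x + 266 = 0
x = 19 or x = 14, giving (19, 9) and (14, 16).

(14, 16) and (19, 9)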